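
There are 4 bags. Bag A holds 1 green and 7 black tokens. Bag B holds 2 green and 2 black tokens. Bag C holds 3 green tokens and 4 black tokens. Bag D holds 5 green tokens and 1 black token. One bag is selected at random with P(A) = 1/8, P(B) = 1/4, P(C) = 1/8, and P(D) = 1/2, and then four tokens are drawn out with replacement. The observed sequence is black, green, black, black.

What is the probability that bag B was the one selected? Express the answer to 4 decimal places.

0.4110

The likelihood of the observed sequence under each hypothesis: P(data | bag A) = (7/8)(1/8)(7/8)(7/8) = 0.08374; P(data | bag B) = (2/4)(2/4)(2/4)(2/4) = 0.0625; P(data | bag C) = (4/7)(3/7)(4/7)(4/7) = 0.079967; P(data | bag D) = (1/6)(5/6)(1/6)(1/6) = 0.003858.
The prior-weighted likelihoods are 1/8 · 0.08374 = 0.010468, 1/4 · 0.0625 = 0.015625, 1/8 · 0.079967 = 0.0099958, 1/2 · 0.003858 = 0.001929; summing to 0.038017.
Therefore the posterior P(bag B | data) = (0.015625) / (0.038017) = 0.411.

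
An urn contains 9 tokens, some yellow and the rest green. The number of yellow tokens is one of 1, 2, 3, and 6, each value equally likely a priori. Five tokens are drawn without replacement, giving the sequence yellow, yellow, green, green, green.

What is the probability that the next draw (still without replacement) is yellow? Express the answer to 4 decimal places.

0.2727

Under each hypothesis, the probability of the observed sequence is: P(data | r = 1) = (1/9)(0/8) = 0; P(data | r = 2) = (2/9)(1/8)(7/7)(6/6)(5/5) = 1/36; P(data | r = 3) = (3/9)(2/8)(6/7)(5/6)(4/5) = 1/21; P(data | r = 6) = (6/9)(5/8)(3/7)(2/6)(1/5) = 1/84.
Weighting by the prior gives 1/4 · 0 = 0, 1/4 · 1/36 = 1/144, 1/4 · 1/21 = 1/84, 1/4 · 1/84 = 1/336; with total 11/504.
The posterior is then P(r = 1 | data) = 0, P(r = 2 | data) = 7/22, P(r = 3 | data) = 6/11, P(r = 6 | data) = 3/22.
So P(yellow next | data) = Σ P(yellow next | H) P(H | data) = (0)(7/22) + (1/4)(6/11) + (1)(3/22) = 3/11.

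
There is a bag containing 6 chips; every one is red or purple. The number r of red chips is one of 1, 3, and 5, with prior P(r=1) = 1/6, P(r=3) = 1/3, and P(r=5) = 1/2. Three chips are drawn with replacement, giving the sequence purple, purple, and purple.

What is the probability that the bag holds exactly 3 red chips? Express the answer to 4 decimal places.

0.2967

For each hypothesis, P(data | H) works out to: P(data | r = 1) = (5/6)(5/6)(5/6) = 0.5787; P(data | r = 3) = (3/6)(3/6)(3/6) = 0.125; P(data | r = 5) = (1/6)(1/6)(1/6) = 0.0046296.
The prior-weighted likelihoods are 1/6 · 0.5787 = 0.096451, 1/3 · 0.125 = 0.041667, 1/2 · 0.0046296 = 0.0023148; with total 0.14043.
Therefore the posterior P(r = 3 | data) = (0.041667) / (0.14043) = 0.2967.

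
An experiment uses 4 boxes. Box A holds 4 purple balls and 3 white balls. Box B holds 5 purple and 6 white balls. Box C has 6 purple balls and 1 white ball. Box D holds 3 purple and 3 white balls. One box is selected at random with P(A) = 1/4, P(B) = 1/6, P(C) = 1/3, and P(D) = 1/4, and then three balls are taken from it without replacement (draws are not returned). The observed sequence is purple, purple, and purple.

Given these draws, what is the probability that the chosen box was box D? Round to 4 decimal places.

Under each hypothesis, the probability of the observed sequence is: P(data | box A) = (4/7)(3/6)(2/5) = 0.11429; P(data | box B) = (5/11)(4/10)(3/9) = 0.060606; P(data | box C) = (6/7)(5/6)(4/5) = 0.57143; P(data | box D) = (3/6)(2/5)(1/4) = 0.05.
Multiplying each by its prior: 1/4 · 0.11429 = 0.028571, 1/6 · 0.060606 = 0.010101, 1/3 · 0.57143 = 0.19048, 1/4 · 0.05 = 0.0125; with total 0.24165.
Hence P(box D | data) = (0.0125) / (0.24165) = 0.051728.

0.0517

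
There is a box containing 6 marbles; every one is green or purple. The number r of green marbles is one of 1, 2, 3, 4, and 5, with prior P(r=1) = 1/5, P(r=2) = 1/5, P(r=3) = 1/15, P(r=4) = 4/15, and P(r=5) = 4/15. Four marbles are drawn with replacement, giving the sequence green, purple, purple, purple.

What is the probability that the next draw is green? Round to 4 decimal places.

0.3370

The likelihood of the observed sequence under each hypothesis: P(data | r = 1) = (1/6)(5/6)(5/6)(5/6) = 0.096451; P(data | r = 2) = (2/6)(4/6)(4/6)(4/6) = 0.098765; P(data | r = 3) = (3/6)(3/6)(3/6)(3/6) = 0.0625; P(data | r = 4) = (4/6)(2/6)(2/6)(2/6) = 0.024691; P(data | r = 5) = (5/6)(1/6)(1/6)(1/6) = 0.003858.
Weighting by the prior gives 1/5 · 0.096451 = 0.01929, 1/5 · 0.098765 = 0.019753, 1/15 · 0.0625 = 0.0041667, 4/15 · 0.024691 = 0.0065844, 4/15 · 0.003858 = 0.0010288; these sum to 0.050823.
Normalising, the posterior is P(r = 1 | data) = 0.37955, P(r = 2 | data) = 0.38866, P(r = 3 | data) = 0.081984, P(r = 4 | data) = 0.12955, P(r = 5 | data) = 0.020243.
So P(green next | data) = Σ P(green next | H) P(H | data) = (1/6)(0.37955) + (1/3)(0.38866) + (1/2)(0.081984) + (2/3)(0.12955) + (5/6)(0.020243) = 0.33704.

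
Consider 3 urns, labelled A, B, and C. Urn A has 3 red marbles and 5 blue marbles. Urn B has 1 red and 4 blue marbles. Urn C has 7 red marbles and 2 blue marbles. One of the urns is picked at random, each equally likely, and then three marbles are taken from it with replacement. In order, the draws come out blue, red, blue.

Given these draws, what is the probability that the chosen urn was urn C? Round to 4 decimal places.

0.1228

For each hypothesis, P(data | H) works out to: P(data | urn A) = (5/8)(3/8)(5/8) = 0.14648; P(data | urn B) = (4/5)(1/5)(4/5) = 0.128; P(data | urn C) = (2/9)(7/9)(2/9) = 0.038409.
The prior-weighted likelihoods are 1/3 · 0.14648 = 0.048828, 1/3 · 0.128 = 0.042667, 1/3 · 0.038409 = 0.012803; summing to 0.1043.
So P(urn C | data) = (0.012803) / (0.1043) = 0.12275.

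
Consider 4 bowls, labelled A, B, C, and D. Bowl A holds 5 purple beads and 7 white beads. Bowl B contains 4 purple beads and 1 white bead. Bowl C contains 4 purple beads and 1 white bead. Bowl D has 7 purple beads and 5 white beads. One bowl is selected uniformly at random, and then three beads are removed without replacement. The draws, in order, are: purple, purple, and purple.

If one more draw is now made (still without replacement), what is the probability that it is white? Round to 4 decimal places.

0.5214

The likelihood of the observed sequence under each hypothesis: P(data | bowl A) = (5/12)(4/11)(3/10) = 1/22; P(data | bowl B) = (4/5)(3/4)(2/3) = 2/5; P(data | bowl C) = (4/5)(3/4)(2/3) = 2/5; P(data | bowl D) = (7/12)(6/11)(5/10) = 7/44.
The prior-weighted likelihoods are 1/4 · 1/22 = 1/88, 1/4 · 2/5 = 1/10, 1/4 · 2/5 = 1/10, 1/4 · 7/44 = 7/176; with total 221/880.
The posterior is then P(bowl A | data) = 10/221, P(bowl B | data) = 88/221, P(bowl C | data) = 88/221, P(bowl D | data) = 35/221.
The predictive probability is P(white next | data) = (7/9)(10/221) + (1/2)(88/221) + (1/2)(88/221) + (5/9)(35/221) = 61/117.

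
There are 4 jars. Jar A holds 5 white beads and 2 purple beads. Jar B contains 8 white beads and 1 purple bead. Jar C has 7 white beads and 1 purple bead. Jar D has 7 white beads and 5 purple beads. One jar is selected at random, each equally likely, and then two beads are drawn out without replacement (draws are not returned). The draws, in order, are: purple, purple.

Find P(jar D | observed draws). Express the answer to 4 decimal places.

The likelihood of the observed sequence under each hypothesis: P(data | jar A) = (2/7)(1/6) = 1/21; P(data | jar B) = (1/9)(0/8) = 0; P(data | jar C) = (1/8)(0/7) = 0; P(data | jar D) = (5/12)(4/11) = 5/33.
Multiplying each by its prior: 1/4 · 1/21 = 1/84, 1/4 · 0 = 0, 1/4 · 0 = 0, 1/4 · 5/33 = 5/132; with total 23/462.
By Bayes' rule, P(jar D | data) = (5/132) / (23/462) = 35/46.

0.7609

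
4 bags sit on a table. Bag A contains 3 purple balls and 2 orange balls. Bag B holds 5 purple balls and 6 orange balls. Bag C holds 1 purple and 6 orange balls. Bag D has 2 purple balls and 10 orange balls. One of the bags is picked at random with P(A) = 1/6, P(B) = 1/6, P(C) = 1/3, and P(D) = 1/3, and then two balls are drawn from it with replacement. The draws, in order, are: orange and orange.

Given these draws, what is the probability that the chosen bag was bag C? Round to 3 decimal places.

Compute the likelihood of the observed sequence for each case: P(data | bag A) = (2/5)(2/5) = 0.16; P(data | bag B) = (6/11)(6/11) = 0.29752; P(data | bag C) = (6/7)(6/7) = 0.73469; P(data | bag D) = (10/12)(10/12) = 0.69444.
Multiplying each by its prior: 1/6 · 0.16 = 0.026667, 1/6 · 0.29752 = 0.049587, 1/3 · 0.73469 = 0.2449, 1/3 · 0.69444 = 0.23148; with total 0.55263.
Hence P(bag C | data) = (0.2449) / (0.55263) = 0.44315.

0.443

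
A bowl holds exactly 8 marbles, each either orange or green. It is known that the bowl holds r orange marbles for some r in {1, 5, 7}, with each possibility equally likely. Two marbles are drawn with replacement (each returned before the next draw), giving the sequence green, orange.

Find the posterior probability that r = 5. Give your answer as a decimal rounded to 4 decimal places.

0.5172

The likelihood of the observed sequence under each hypothesis: P(data | r = 1) = (7/8)(1/8) = 7/64; P(data | r = 5) = (3/8)(5/8) = 15/64; P(data | r = 7) = (1/8)(7/8) = 7/64.
Multiplying each by its prior: 1/3 · 7/64 = 7/192, 1/3 · 15/64 = 5/64, 1/3 · 7/64 = 7/192; with total 29/192.
Therefore the posterior P(r = 5 | data) = (5/64) / (29/192) = 15/29.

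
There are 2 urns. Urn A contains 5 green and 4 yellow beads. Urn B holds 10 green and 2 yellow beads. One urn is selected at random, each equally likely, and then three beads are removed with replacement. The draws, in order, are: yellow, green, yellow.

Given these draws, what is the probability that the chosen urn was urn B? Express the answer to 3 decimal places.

0.174

For each hypothesis, P(data | H) works out to: P(data | urn A) = (4/9)(5/9)(4/9) = 0.10974; P(data | urn B) = (2/12)(10/12)(2/12) = 0.023148.
Weighting by the prior gives 1/2 · 0.10974 = 0.05487, 1/2 · 0.023148 = 0.011574; with total 0.066444.
By Bayes' rule, P(urn B | data) = (0.011574) / (0.066444) = 0.17419.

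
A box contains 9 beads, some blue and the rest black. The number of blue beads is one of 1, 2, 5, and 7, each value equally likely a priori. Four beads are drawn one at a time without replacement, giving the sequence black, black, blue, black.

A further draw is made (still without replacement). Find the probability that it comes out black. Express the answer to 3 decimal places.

For each hypothesis, P(data | H) works out to: P(data | r = 1) = (8/9)(7/8)(1/7)(6/6) = 0.11111; P(data | r = 2) = (7/9)(6/8)(2/7)(5/6) = 0.13889; P(data | r = 5) = (4/9)(3/8)(5/7)(2/6) = 0.039683; P(data | r = 7) = (2/9)(1/8)(7/7)(0/6) = 0.
Weighting by the prior gives 1/4 · 0.11111 = 0.027778, 1/4 · 0.13889 = 0.034722, 1/4 · 0.039683 = 0.0099206, 1/4 · 0 = 0; summing to 0.072421.
Dividing through by the total gives posterior P(r = 1 | data) = 0.38356, P(r = 2 | data) = 0.47945, P(r = 5 | data) = 0.13699, P(r = 7 | data) = 0.
So P(black next | data) = Σ P(black next | H) P(H | data) = (1)(0.38356) + (4/5)(0.47945) + (1/5)(0.13699) = 0.79452.

0.795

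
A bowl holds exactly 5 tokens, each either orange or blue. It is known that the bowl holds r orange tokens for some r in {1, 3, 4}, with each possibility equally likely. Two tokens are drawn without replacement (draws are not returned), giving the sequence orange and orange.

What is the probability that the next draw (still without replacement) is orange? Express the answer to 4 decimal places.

Compute the likelihood of the observed sequence for each case: P(data | r = 1) = (1/5)(0/4) = 0; P(data | r = 3) = (3/5)(2/4) = 3/10; P(data | r = 4) = (4/5)(3/4) = 3/5.
Multiplying each by its prior: 1/3 · 0 = 0, 1/3 · 3/10 = 1/10, 1/3 · 3/5 = 1/5; with total 3/10.
Normalising, the posterior is P(r = 1 | data) = 0, P(r = 3 | data) = 1/3, P(r = 4 | data) = 2/3.
The predictive probability is P(orange next | data) = (1/3)(1/3) + (2/3)(2/3) = 5/9.

0.5556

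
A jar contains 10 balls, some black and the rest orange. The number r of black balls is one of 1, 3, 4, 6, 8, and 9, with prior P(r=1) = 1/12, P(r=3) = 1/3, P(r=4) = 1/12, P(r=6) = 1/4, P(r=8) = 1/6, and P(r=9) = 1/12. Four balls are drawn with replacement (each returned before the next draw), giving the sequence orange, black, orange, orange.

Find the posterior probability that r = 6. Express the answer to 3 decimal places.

0.165

Compute the likelihood of the observed sequence for each case: P(data | r = 1) = (9/10)(1/10)(9/10)(9/10) = 0.0729; P(data | r = 3) = (7/10)(3/10)(7/10)(7/10) = 0.1029; P(data | r = 4) = (6/10)(4/10)(6/10)(6/10) = 0.0864; P(data | r = 6) = (4/10)(6/10)(4/10)(4/10) = 0.0384; P(data | r = 8) = (2/10)(8/10)(2/10)(2/10) = 0.0064; P(data | r = 9) = (1/10)(9/10)(1/10)(1/10) = 0.0009.
Multiplying each by its prior: 1/12 · 0.0729 = 0.006075, 1/3 · 0.1029 = 0.0343, 1/12 · 0.0864 = 0.0072, 1/4 · 0.0384 = 0.0096, 1/6 · 0.0064 = 0.0010667, 1/12 · 0.0009 = 7.5e-05; summing to 0.058317.
So P(r = 6 | data) = (0.0096) / (0.058317) = 0.16462.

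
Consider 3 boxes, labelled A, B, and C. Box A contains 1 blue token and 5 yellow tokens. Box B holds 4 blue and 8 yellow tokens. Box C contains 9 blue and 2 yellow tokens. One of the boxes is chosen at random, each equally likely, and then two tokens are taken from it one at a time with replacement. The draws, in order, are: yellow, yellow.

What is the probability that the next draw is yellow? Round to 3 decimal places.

0.752

For each hypothesis, P(data | H) works out to: P(data | box A) = (5/6)(5/6) = 0.69444; P(data | box B) = (8/12)(8/12) = 0.44444; P(data | box C) = (2/11)(2/11) = 0.033058.
The prior-weighted likelihoods are 1/3 · 0.69444 = 0.23148, 1/3 · 0.44444 = 0.14815, 1/3 · 0.033058 = 0.011019; summing to 0.39065.
Dividing through by the total gives posterior P(box A | data) = 0.59256, P(box B | data) = 0.37924, P(box C | data) = 0.028208.
So P(yellow next | data) = Σ P(yellow next | H) P(H | data) = (5/6)(0.59256) + (2/3)(0.37924) + (2/11)(0.028208) = 0.75175.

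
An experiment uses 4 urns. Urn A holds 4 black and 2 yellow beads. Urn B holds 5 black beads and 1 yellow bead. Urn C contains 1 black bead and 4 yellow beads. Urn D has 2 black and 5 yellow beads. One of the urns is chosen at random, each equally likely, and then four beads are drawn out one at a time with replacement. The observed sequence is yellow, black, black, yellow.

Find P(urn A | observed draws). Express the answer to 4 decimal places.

0.3633

The likelihood of the observed sequence under each hypothesis: P(data | urn A) = (2/6)(4/6)(4/6)(2/6) = 0.049383; P(data | urn B) = (1/6)(5/6)(5/6)(1/6) = 0.01929; P(data | urn C) = (4/5)(1/5)(1/5)(4/5) = 0.0256; P(data | urn D) = (5/7)(2/7)(2/7)(5/7) = 0.041649.
The prior-weighted likelihoods are 1/4 · 0.049383 = 0.012346, 1/4 · 0.01929 = 0.0048225, 1/4 · 0.0256 = 0.0064, 1/4 · 0.041649 = 0.010412; with total 0.033981.
Therefore the posterior P(urn A | data) = (0.012346) / (0.033981) = 0.36332.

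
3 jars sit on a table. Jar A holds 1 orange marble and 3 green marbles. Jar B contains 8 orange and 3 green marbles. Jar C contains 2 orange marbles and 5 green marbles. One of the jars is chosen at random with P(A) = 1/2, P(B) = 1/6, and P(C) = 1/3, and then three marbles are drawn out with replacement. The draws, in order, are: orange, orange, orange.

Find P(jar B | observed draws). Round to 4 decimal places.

0.8044

Compute the likelihood of the observed sequence for each case: P(data | jar A) = (1/4)(1/4)(1/4) = 0.015625; P(data | jar B) = (8/11)(8/11)(8/11) = 0.38467; P(data | jar C) = (2/7)(2/7)(2/7) = 0.023324.
The prior-weighted likelihoods are 1/2 · 0.015625 = 0.0078125, 1/6 · 0.38467 = 0.064112, 1/3 · 0.023324 = 0.0077745; summing to 0.079699.
Therefore the posterior P(jar B | data) = (0.064112) / (0.079699) = 0.80443.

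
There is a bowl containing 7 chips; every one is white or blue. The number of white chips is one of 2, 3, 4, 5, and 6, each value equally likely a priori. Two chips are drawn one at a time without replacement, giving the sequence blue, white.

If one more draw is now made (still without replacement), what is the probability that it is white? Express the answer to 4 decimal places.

For each hypothesis, P(data | H) works out to: P(data | r = 2) = (5/7)(2/6) = 5/21; P(data | r = 3) = (4/7)(3/6) = 2/7; P(data | r = 4) = (3/7)(4/6) = 2/7; P(data | r = 5) = (2/7)(5/6) = 5/21; P(data | r = 6) = (1/7)(6/6) = 1/7.
Multiplying each by its prior: 1/5 · 5/21 = 1/21, 1/5 · 2/7 = 2/35, 1/5 · 2/7 = 2/35, 1/5 · 5/21 = 1/21, 1/5 · 1/7 = 1/35; these sum to 5/21.
The posterior is then P(r = 2 | data) = 1/5, P(r = 3 | data) = 6/25, P(r = 4 | data) = 6/25, P(r = 5 | data) = 1/5, P(r = 6 | data) = 3/25.
The predictive probability is P(white next | data) = (1/5)(1/5) + (2/5)(6/25) + (3/5)(6/25) + (4/5)(1/5) + (1)(3/25) = 14/25.

0.5600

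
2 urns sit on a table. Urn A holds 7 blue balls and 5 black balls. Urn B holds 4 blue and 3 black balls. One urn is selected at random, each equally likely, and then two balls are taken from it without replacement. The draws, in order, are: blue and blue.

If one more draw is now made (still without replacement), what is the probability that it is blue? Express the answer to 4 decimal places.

0.4527

Under each hypothesis, the probability of the observed sequence is: P(data | urn A) = (7/12)(6/11) = 7/22; P(data | urn B) = (4/7)(3/6) = 2/7.
The prior-weighted likelihoods are 1/2 · 7/22 = 7/44, 1/2 · 2/7 = 1/7; these sum to 93/308.
The posterior is then P(urn A | data) = 49/93, P(urn B | data) = 44/93.
The predictive probability is P(blue next | data) = (1/2)(49/93) + (2/5)(44/93) = 421/930.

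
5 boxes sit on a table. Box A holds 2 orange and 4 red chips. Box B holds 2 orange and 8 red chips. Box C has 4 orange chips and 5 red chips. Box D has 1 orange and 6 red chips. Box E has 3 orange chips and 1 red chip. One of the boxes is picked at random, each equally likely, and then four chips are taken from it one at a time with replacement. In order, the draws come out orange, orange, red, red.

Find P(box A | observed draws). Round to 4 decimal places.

For each hypothesis, P(data | H) works out to: P(data | box A) = (2/6)(2/6)(4/6)(4/6) = 0.049383; P(data | box B) = (2/10)(2/10)(8/10)(8/10) = 0.0256; P(data | box C) = (4/9)(4/9)(5/9)(5/9) = 0.060966; P(data | box D) = (1/7)(1/7)(6/7)(6/7) = 0.014994; P(data | box E) = (3/4)(3/4)(1/4)(1/4) = 0.035156.
The prior-weighted likelihoods are 1/5 · 0.049383 = 0.0098765, 1/5 · 0.0256 = 0.00512, 1/5 · 0.060966 = 0.012193, 1/5 · 0.014994 = 0.0029988, 1/5 · 0.035156 = 0.0070313; summing to 0.03722.
By Bayes' rule, P(box A | data) = (0.0098765) / (0.03722) = 0.26536.

0.2654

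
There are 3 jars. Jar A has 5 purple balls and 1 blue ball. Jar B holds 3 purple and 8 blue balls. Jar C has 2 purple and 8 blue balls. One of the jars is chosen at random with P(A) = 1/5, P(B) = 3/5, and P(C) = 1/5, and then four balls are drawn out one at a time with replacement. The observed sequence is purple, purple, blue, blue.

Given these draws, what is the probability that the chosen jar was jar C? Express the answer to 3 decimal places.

Under each hypothesis, the probability of the observed sequence is: P(data | jar A) = (5/6)(5/6)(1/6)(1/6) = 0.01929; P(data | jar B) = (3/11)(3/11)(8/11)(8/11) = 0.039342; P(data | jar C) = (2/10)(2/10)(8/10)(8/10) = 0.0256.
Multiplying each by its prior: 1/5 · 0.01929 = 0.003858, 3/5 · 0.039342 = 0.023605, 1/5 · 0.0256 = 0.00512; these sum to 0.032583.
So P(jar C | data) = (0.00512) / (0.032583) = 0.15714.

0.157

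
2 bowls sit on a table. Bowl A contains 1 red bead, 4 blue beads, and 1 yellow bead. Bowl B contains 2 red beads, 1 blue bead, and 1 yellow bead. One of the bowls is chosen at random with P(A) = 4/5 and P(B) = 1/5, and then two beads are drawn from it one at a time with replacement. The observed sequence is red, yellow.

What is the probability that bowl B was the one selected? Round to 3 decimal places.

0.529

Under each hypothesis, the probability of the observed sequence is: P(data | bowl A) = (1/6)(1/6) = 1/36; P(data | bowl B) = (2/4)(1/4) = 1/8.
Weighting by the prior gives 4/5 · 1/36 = 1/45, 1/5 · 1/8 = 1/40; these sum to 17/360.
By Bayes' rule, P(bowl B | data) = (1/40) / (17/360) = 9/17.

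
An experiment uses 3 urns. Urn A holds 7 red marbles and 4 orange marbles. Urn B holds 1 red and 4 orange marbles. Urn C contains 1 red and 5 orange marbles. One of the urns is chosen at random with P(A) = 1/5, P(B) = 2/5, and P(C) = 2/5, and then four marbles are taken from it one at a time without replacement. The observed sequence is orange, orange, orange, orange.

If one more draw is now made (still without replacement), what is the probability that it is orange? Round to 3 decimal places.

For each hypothesis, P(data | H) works out to: P(data | urn A) = (4/11)(3/10)(2/9)(1/8) = 0.0030303; P(data | urn B) = (4/5)(3/4)(2/3)(1/2) = 0.2; P(data | urn C) = (5/6)(4/5)(3/4)(2/3) = 0.33333.
The prior-weighted likelihoods are 1/5 · 0.0030303 = 0.00060606, 2/5 · 0.2 = 0.08, 2/5 · 0.33333 = 0.13333; summing to 0.21394.
The posterior is then P(urn A | data) = 0.0028329, P(urn B | data) = 0.37394, P(urn C | data) = 0.62323.
Averaging over the posterior, P(orange next | data) = (0)(0.0028329) + (0)(0.37394) + (1/2)(0.62323) = 0.31161.

0.312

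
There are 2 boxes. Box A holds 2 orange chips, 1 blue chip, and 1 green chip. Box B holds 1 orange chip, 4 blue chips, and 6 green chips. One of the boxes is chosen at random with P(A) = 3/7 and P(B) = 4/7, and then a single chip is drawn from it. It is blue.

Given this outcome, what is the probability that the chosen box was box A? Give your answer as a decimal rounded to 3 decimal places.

Under each hypothesis, the probability of this draw is: P(data | box A) = (1/4) = 1/4; P(data | box B) = (4/11) = 4/11.
The prior-weighted likelihoods are 3/7 · 1/4 = 3/28, 4/7 · 4/11 = 16/77; with total 97/308.
Hence P(box A | data) = (3/28) / (97/308) = 33/97.

0.340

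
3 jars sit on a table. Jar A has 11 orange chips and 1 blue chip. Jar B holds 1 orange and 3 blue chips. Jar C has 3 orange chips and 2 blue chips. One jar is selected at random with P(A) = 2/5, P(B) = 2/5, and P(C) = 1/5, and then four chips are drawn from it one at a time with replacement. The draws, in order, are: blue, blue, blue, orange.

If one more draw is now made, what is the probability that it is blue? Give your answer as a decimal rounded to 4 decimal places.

Compute the likelihood of the observed sequence for each case: P(data | jar A) = (1/12)(1/12)(1/12)(11/12) = 0.00053048; P(data | jar B) = (3/4)(3/4)(3/4)(1/4) = 0.10547; P(data | jar C) = (2/5)(2/5)(2/5)(3/5) = 0.0384.
The prior-weighted likelihoods are 2/5 · 0.00053048 = 0.00021219, 2/5 · 0.10547 = 0.042188, 1/5 · 0.0384 = 0.00768; these sum to 0.05008.
Normalising, the posterior is P(jar A | data) = 0.0042371, P(jar B | data) = 0.84241, P(jar C | data) = 0.15336.
The predictive probability is P(blue next | data) = (1/12)(0.0042371) + (3/4)(0.84241) + (2/5)(0.15336) = 0.6935.

0.6935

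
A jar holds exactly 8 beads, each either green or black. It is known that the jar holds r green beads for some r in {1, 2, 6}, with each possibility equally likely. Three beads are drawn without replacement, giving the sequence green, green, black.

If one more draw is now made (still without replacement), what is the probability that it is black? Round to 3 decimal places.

0.333

For each hypothesis, P(data | H) works out to: P(data | r = 1) = (1/8)(0/7) = 0; P(data | r = 2) = (2/8)(1/7)(6/6) = 1/28; P(data | r = 6) = (6/8)(5/7)(2/6) = 5/28.
Weighting by the prior gives 1/3 · 0 = 0, 1/3 · 1/28 = 1/84, 1/3 · 5/28 = 5/84; these sum to 1/14.
Dividing through by the total gives posterior P(r = 1 | data) = 0, P(r = 2 | data) = 1/6, P(r = 6 | data) = 5/6.
Averaging over the posterior, P(black next | data) = (1)(1/6) + (1/5)(5/6) = 1/3.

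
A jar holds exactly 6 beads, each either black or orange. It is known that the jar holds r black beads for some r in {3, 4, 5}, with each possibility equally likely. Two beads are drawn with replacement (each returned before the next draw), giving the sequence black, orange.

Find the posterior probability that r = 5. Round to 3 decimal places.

0.227

The likelihood of the observed sequence under each hypothesis: P(data | r = 3) = (3/6)(3/6) = 1/4; P(data | r = 4) = (4/6)(2/6) = 2/9; P(data | r = 5) = (5/6)(1/6) = 5/36.
Multiplying each by its prior: 1/3 · 1/4 = 1/12, 1/3 · 2/9 = 2/27, 1/3 · 5/36 = 5/108; these sum to 11/54.
By Bayes' rule, P(r = 5 | data) = (5/108) / (11/54) = 5/22.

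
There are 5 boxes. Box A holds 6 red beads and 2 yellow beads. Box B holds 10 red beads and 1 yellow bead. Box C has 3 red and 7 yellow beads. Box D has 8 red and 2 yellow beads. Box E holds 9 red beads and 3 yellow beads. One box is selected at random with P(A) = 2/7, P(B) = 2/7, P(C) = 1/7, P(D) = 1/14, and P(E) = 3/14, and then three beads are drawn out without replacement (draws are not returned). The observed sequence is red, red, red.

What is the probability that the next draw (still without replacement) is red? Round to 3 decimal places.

0.754

Compute the likelihood of the observed sequence for each case: P(data | box A) = (6/8)(5/7)(4/6) = 0.35714; P(data | box B) = (10/11)(9/10)(8/9) = 0.72727; P(data | box C) = (3/10)(2/9)(1/8) = 0.0083333; P(data | box D) = (8/10)(7/9)(6/8) = 0.46667; P(data | box E) = (9/12)(8/11)(7/10) = 0.38182.
The prior-weighted likelihoods are 2/7 · 0.35714 = 0.10204, 2/7 · 0.72727 = 0.20779, 1/7 · 0.0083333 = 0.0011905, 1/14 · 0.46667 = 0.033333, 3/14 · 0.38182 = 0.081818; these sum to 0.42618.
Normalising, the posterior is P(box A | data) = 0.23943, P(box B | data) = 0.48757, P(box C | data) = 0.0027934, P(box D | data) = 0.078215, P(box E | data) = 0.19198.
Averaging over the posterior, P(red next | data) = (3/5)(0.23943) + (7/8)(0.48757) + (0)(0.0027934) + (5/7)(0.078215) + (2/3)(0.19198) = 0.75414.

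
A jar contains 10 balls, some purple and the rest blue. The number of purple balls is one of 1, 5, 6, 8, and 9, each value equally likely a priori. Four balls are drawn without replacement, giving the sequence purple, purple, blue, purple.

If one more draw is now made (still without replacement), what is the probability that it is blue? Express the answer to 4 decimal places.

0.2822

The likelihood of the observed sequence under each hypothesis: P(data | r = 1) = (1/10)(0/9) = 0; P(data | r = 5) = (5/10)(4/9)(5/8)(3/7) = 0.059524; P(data | r = 6) = (6/10)(5/9)(4/8)(4/7) = 0.095238; P(data | r = 8) = (8/10)(7/9)(2/8)(6/7) = 0.13333; P(data | r = 9) = (9/10)(8/9)(1/8)(7/7) = 0.1.
Weighting by the prior gives 1/5 · 0 = 0, 1/5 · 0.059524 = 0.011905, 1/5 · 0.095238 = 0.019048, 1/5 · 0.13333 = 0.026667, 1/5 · 0.1 = 0.02; these sum to 0.077619.
Normalising, the posterior is P(r = 1 | data) = 0, P(r = 5 | data) = 0.15337, P(r = 6 | data) = 0.2454, P(r = 8 | data) = 0.34356, P(r = 9 | data) = 0.25767.
Averaging over the posterior, P(blue next | data) = (2/3)(0.15337) + (1/2)(0.2454) + (1/6)(0.34356) + (0)(0.25767) = 0.28221.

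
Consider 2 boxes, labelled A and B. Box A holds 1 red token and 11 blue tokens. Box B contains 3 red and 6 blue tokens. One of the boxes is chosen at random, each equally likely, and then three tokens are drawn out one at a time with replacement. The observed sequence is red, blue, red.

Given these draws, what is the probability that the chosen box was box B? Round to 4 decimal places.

The likelihood of the observed sequence under each hypothesis: P(data | box A) = (1/12)(11/12)(1/12) = 0.0063657; P(data | box B) = (3/9)(6/9)(3/9) = 0.074074.
The prior-weighted likelihoods are 1/2 · 0.0063657 = 0.0031829, 1/2 · 0.074074 = 0.037037; with total 0.04022.
By Bayes' rule, P(box B | data) = (0.037037) / (0.04022) = 0.92086.

0.9209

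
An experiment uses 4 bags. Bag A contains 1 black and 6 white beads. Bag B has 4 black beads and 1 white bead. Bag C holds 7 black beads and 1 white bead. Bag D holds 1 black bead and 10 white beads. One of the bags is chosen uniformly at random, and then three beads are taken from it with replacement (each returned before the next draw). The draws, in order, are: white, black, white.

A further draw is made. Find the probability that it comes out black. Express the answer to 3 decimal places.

0.263

For each hypothesis, P(data | H) works out to: P(data | bag A) = (6/7)(1/7)(6/7) = 0.10496; P(data | bag B) = (1/5)(4/5)(1/5) = 0.032; P(data | bag C) = (1/8)(7/8)(1/8) = 0.013672; P(data | bag D) = (10/11)(1/11)(10/11) = 0.075131.
The prior-weighted likelihoods are 1/4 · 0.10496 = 0.026239, 1/4 · 0.032 = 0.008, 1/4 · 0.013672 = 0.003418, 1/4 · 0.075131 = 0.018783; with total 0.05644.
The posterior is then P(bag A | data) = 0.4649, P(bag B | data) = 0.14174, P(bag C | data) = 0.060559, P(bag D | data) = 0.33279.
The predictive probability is P(black next | data) = (1/7)(0.4649) + (4/5)(0.14174) + (7/8)(0.060559) + (1/11)(0.33279) = 0.26305.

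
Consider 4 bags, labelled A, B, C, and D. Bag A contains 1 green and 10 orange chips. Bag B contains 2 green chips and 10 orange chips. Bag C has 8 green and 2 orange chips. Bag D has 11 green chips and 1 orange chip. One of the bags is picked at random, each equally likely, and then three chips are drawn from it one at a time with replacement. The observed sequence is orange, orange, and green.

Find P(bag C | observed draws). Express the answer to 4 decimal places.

0.1396

The likelihood of the observed sequence under each hypothesis: P(data | bag A) = (10/11)(10/11)(1/11) = 0.075131; P(data | bag B) = (10/12)(10/12)(2/12) = 0.11574; P(data | bag C) = (2/10)(2/10)(8/10) = 0.032; P(data | bag D) = (1/12)(1/12)(11/12) = 0.0063657.
Weighting by the prior gives 1/4 · 0.075131 = 0.018783, 1/4 · 0.11574 = 0.028935, 1/4 · 0.032 = 0.008, 1/4 · 0.0063657 = 0.0015914; these sum to 0.057309.
By Bayes' rule, P(bag C | data) = (0.008) / (0.057309) = 0.13959.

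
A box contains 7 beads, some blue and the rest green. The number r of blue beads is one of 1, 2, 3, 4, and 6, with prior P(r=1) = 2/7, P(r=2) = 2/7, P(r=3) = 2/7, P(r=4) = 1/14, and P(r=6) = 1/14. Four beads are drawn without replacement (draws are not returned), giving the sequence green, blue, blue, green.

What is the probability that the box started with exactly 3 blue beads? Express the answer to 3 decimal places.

0.554

For each hypothesis, P(data | H) works out to: P(data | r = 1) = (6/7)(1/6)(0/5) = 0; P(data | r = 2) = (5/7)(2/6)(1/5)(4/4) = 1/21; P(data | r = 3) = (4/7)(3/6)(2/5)(3/4) = 3/35; P(data | r = 4) = (3/7)(4/6)(3/5)(2/4) = 3/35; P(data | r = 6) = (1/7)(6/6)(5/5)(0/4) = 0.
Multiplying each by its prior: 2/7 · 0 = 0, 2/7 · 1/21 = 2/147, 2/7 · 3/35 = 6/245, 1/14 · 3/35 = 3/490, 1/14 · 0 = 0; with total 13/294.
Therefore the posterior P(r = 3 | data) = (6/245) / (13/294) = 36/65.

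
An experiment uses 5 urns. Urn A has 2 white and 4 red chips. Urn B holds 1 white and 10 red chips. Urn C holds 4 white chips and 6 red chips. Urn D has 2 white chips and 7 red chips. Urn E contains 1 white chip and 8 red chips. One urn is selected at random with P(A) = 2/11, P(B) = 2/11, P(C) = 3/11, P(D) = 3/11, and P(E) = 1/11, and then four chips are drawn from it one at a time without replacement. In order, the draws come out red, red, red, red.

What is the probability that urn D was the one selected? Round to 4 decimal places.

For each hypothesis, P(data | H) works out to: P(data | urn A) = (4/6)(3/5)(2/4)(1/3) = 0.066667; P(data | urn B) = (10/11)(9/10)(8/9)(7/8) = 0.63636; P(data | urn C) = (6/10)(5/9)(4/8)(3/7) = 0.071429; P(data | urn D) = (7/9)(6/8)(5/7)(4/6) = 0.27778; P(data | urn E) = (8/9)(7/8)(6/7)(5/6) = 0.55556.
The prior-weighted likelihoods are 2/11 · 0.066667 = 0.012121, 2/11 · 0.63636 = 0.1157, 3/11 · 0.071429 = 0.019481, 3/11 · 0.27778 = 0.075758, 1/11 · 0.55556 = 0.050505; with total 0.27357.
So P(urn D | data) = (0.075758) / (0.27357) = 0.27693.

0.2769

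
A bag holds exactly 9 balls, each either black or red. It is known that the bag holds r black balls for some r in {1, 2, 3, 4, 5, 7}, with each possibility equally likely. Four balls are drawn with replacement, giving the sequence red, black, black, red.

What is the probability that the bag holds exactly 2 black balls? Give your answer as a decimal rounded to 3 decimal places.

0.124

The likelihood of the observed sequence under each hypothesis: P(data | r = 1) = (8/9)(1/9)(1/9)(8/9) = 0.0097546; P(data | r = 2) = (7/9)(2/9)(2/9)(7/9) = 0.029873; P(data | r = 3) = (6/9)(3/9)(3/9)(6/9) = 0.049383; P(data | r = 4) = (5/9)(4/9)(4/9)(5/9) = 0.060966; P(data | r = 5) = (4/9)(5/9)(5/9)(4/9) = 0.060966; P(data | r = 7) = (2/9)(7/9)(7/9)(2/9) = 0.029873.
Multiplying each by its prior: 1/6 · 0.0097546 = 0.0016258, 1/6 · 0.029873 = 0.0049789, 1/6 · 0.049383 = 0.0082305, 1/6 · 0.060966 = 0.010161, 1/6 · 0.060966 = 0.010161, 1/6 · 0.029873 = 0.0049789; with total 0.040136.
Hence P(r = 2 | data) = (0.0049789) / (0.040136) = 0.12405.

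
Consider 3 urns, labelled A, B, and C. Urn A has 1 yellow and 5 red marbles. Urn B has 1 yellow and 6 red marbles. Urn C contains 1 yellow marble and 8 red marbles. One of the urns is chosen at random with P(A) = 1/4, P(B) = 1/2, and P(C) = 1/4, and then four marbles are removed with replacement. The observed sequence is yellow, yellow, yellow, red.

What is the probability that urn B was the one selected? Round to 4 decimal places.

0.4961

Compute the likelihood of the observed sequence for each case: P(data | urn A) = (1/6)(1/6)(1/6)(5/6) = 0.003858; P(data | urn B) = (1/7)(1/7)(1/7)(6/7) = 0.002499; P(data | urn C) = (1/9)(1/9)(1/9)(8/9) = 0.0012193.
Weighting by the prior gives 1/4 · 0.003858 = 0.00096451, 1/2 · 0.002499 = 0.0012495, 1/4 · 0.0012193 = 0.00030483; summing to 0.0025188.
Hence P(urn B | data) = (0.0012495) / (0.0025188) = 0.49606.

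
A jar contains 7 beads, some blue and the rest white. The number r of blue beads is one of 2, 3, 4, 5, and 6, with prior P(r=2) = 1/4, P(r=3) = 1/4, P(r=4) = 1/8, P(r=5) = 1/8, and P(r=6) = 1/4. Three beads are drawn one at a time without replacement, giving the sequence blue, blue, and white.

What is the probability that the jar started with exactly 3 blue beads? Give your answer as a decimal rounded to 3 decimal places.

Under each hypothesis, the probability of the observed sequence is: P(data | r = 2) = (2/7)(1/6)(5/5) = 1/21; P(data | r = 3) = (3/7)(2/6)(4/5) = 4/35; P(data | r = 4) = (4/7)(3/6)(3/5) = 6/35; P(data | r = 5) = (5/7)(4/6)(2/5) = 4/21; P(data | r = 6) = (6/7)(5/6)(1/5) = 1/7.
Weighting by the prior gives 1/4 · 1/21 = 1/84, 1/4 · 4/35 = 1/35, 1/8 · 6/35 = 3/140, 1/8 · 4/21 = 1/42, 1/4 · 1/7 = 1/28; these sum to 17/140.
So P(r = 3 | data) = (1/35) / (17/140) = 4/17.

0.235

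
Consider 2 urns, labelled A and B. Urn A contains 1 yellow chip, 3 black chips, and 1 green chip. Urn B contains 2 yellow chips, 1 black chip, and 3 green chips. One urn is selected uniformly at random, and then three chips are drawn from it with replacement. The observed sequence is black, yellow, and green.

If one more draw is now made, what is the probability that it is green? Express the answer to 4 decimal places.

0.3609

For each hypothesis, P(data | H) works out to: P(data | urn A) = (3/5)(1/5)(1/5) = 0.024; P(data | urn B) = (1/6)(2/6)(3/6) = 0.027778.
Multiplying each by its prior: 1/2 · 0.024 = 0.012, 1/2 · 0.027778 = 0.013889; these sum to 0.025889.
The posterior is then P(urn A | data) = 0.46352, P(urn B | data) = 0.53648.
Averaging over the posterior, P(green next | data) = (1/5)(0.46352) + (1/2)(0.53648) = 0.36094.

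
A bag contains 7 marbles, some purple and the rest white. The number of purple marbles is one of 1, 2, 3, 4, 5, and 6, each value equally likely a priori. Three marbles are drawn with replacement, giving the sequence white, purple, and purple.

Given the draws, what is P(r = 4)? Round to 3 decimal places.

0.245

Compute the likelihood of the observed sequence for each case: P(data | r = 1) = (6/7)(1/7)(1/7) = 0.017493; P(data | r = 2) = (5/7)(2/7)(2/7) = 0.058309; P(data | r = 3) = (4/7)(3/7)(3/7) = 0.10496; P(data | r = 4) = (3/7)(4/7)(4/7) = 0.13994; P(data | r = 5) = (2/7)(5/7)(5/7) = 0.14577; P(data | r = 6) = (1/7)(6/7)(6/7) = 0.10496.
Multiplying each by its prior: 1/6 · 0.017493 = 0.0029155, 1/6 · 0.058309 = 0.0097182, 1/6 · 0.10496 = 0.017493, 1/6 · 0.13994 = 0.023324, 1/6 · 0.14577 = 0.024295, 1/6 · 0.10496 = 0.017493; with total 0.095238.
Therefore the posterior P(r = 4 | data) = (0.023324) / (0.095238) = 0.2449.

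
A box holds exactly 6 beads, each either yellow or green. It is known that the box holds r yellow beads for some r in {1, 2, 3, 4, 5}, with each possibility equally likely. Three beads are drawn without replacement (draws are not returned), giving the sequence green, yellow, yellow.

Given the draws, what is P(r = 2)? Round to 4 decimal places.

0.1143

Under each hypothesis, the probability of the observed sequence is: P(data | r = 1) = (5/6)(1/5)(0/4) = 0; P(data | r = 2) = (4/6)(2/5)(1/4) = 1/15; P(data | r = 3) = (3/6)(3/5)(2/4) = 3/20; P(data | r = 4) = (2/6)(4/5)(3/4) = 1/5; P(data | r = 5) = (1/6)(5/5)(4/4) = 1/6.
Weighting by the prior gives 1/5 · 0 = 0, 1/5 · 1/15 = 1/75, 1/5 · 3/20 = 3/100, 1/5 · 1/5 = 1/25, 1/5 · 1/6 = 1/30; summing to 7/60.
By Bayes' rule, P(r = 2 | data) = (1/75) / (7/60) = 4/35.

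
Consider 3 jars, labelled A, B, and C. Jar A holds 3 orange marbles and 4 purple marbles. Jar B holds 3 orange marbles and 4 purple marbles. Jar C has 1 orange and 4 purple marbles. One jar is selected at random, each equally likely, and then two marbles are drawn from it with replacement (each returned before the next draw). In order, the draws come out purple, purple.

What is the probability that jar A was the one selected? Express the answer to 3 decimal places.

For each hypothesis, P(data | H) works out to: P(data | jar A) = (4/7)(4/7) = 0.32653; P(data | jar B) = (4/7)(4/7) = 0.32653; P(data | jar C) = (4/5)(4/5) = 0.64.
Weighting by the prior gives 1/3 · 0.32653 = 0.10884, 1/3 · 0.32653 = 0.10884, 1/3 · 0.64 = 0.21333; these sum to 0.43102.
Hence P(jar A | data) = (0.10884) / (0.43102) = 0.25253.

0.253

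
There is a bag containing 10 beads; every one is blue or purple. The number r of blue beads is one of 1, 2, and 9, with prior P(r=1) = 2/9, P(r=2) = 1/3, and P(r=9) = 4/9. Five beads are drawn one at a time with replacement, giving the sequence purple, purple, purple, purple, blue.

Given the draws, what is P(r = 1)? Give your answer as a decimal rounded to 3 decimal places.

For each hypothesis, P(data | H) works out to: P(data | r = 1) = (9/10)(9/10)(9/10)(9/10)(1/10) = 0.06561; P(data | r = 2) = (8/10)(8/10)(8/10)(8/10)(2/10) = 0.08192; P(data | r = 9) = (1/10)(1/10)(1/10)(1/10)(9/10) = 9e-05.
Multiplying each by its prior: 2/9 · 0.06561 = 0.01458, 1/3 · 0.08192 = 0.027307, 4/9 · 9e-05 = 4e-05; these sum to 0.041927.
Therefore the posterior P(r = 1 | data) = (0.01458) / (0.041927) = 0.34775.

0.348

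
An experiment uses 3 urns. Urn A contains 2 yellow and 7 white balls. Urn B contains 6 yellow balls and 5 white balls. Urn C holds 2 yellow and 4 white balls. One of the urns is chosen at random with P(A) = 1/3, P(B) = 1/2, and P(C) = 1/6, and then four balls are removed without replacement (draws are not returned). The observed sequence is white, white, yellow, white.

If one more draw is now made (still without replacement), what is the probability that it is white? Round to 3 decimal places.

0.599

The likelihood of the observed sequence under each hypothesis: P(data | urn A) = (7/9)(6/8)(2/7)(5/6) = 0.13889; P(data | urn B) = (5/11)(4/10)(6/9)(3/8) = 0.045455; P(data | urn C) = (4/6)(3/5)(2/4)(2/3) = 0.13333.
Multiplying each by its prior: 1/3 · 0.13889 = 0.046296, 1/2 · 0.045455 = 0.022727, 1/6 · 0.13333 = 0.022222; these sum to 0.091246.
Dividing through by the total gives posterior P(urn A | data) = 0.50738, P(urn B | data) = 0.24908, P(urn C | data) = 0.24354.
So P(white next | data) = Σ P(white next | H) P(H | data) = (4/5)(0.50738) + (2/7)(0.24908) + (1/2)(0.24354) = 0.59884.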